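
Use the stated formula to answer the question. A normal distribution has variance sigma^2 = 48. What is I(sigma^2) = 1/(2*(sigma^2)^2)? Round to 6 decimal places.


Fisher information for variance: I(sigma^2) = 1/(2*sigma^4).
sigma^2 = 48, so sigma^4 = 2304.
I = 1/(2*2304) = 1/4608 = 0.000217

0.000217


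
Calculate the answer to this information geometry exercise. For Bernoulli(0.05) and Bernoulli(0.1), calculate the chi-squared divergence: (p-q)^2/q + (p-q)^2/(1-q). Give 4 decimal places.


Chi-squared divergence between Bernoulli distributions:
chi^2 = (p-q)^2/q + (p-q)^2/(1-q).
p = 0.05, q = 0.1, p-q = -0.05.
(p-q)^2 = 0.0025.
term1 = 0.0025/0.1 = 0.025.
term2 = 0.0025/0.9 = 0.002778.
chi^2 = 0.025 + 0.002778 = 0.0278

0.0278


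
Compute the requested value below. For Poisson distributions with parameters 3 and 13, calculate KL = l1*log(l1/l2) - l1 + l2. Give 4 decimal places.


KL divergence for Poisson:
KL = l1*log(l1/l2) - l1 + l2.
l1 = 3, l2 = 13.
log(3/13) = -1.466337.
l1*log(l1/l2) = 3 * -1.466337 = -4.399011.
KL = -4.399011 - 3 + 13 = 5.6010

5.6010


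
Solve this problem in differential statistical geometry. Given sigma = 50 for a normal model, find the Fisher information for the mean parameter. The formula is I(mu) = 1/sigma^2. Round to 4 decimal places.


The Fisher information for the mean of a normal distribution is I(mu) = 1/sigma^2.
sigma = 50, so sigma^2 = 2500.
I(mu) = 1/2500 = 0.0004

0.0004


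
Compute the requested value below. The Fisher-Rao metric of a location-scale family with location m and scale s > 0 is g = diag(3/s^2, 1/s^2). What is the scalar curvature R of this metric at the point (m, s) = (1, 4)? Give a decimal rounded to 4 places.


The metric has the form g = (A dm^2 + B ds^2)/s^2 with A = 3, B = 1.
Substitute u = sqrt(A/B)*m: g = B*(du^2 + ds^2)/s^2, i.e. B times the
Poincare upper half-plane metric, which has constant Gaussian curvature -1.
Scaling a 2D metric by a constant c divides the Gaussian curvature by c,
so K = -1/B = -1/(1) = -1.0000 everywhere (the point (m, s) = (1, 4) is irrelevant:
the curvature is constant).
Scalar curvature in dimension 2: R = 2K = -2/(1) = -2.0000.

-2.0000


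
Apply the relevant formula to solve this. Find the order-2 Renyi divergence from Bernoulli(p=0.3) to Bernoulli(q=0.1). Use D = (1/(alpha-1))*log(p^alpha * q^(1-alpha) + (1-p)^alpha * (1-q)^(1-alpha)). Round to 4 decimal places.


Renyi divergence of order alpha between Bernoulli distributions:
D = (1/(alpha-1))*log(p^alpha * q^(1-alpha) + (1-p)^alpha * (1-q)^(1-alpha)).
alpha = 2, p = 0.3, q = 0.1.
p^alpha * q^(1-alpha) = 0.3^2 * 0.1^-1 = 0.9.
(1-p)^alpha * (1-q)^(1-alpha) = 0.7^2 * 0.9^-1 = 0.544444.
sum = 0.9 + 0.544444 = 1.444444.
D = (1/1)*log(1.444444) = 0.3677

0.3677


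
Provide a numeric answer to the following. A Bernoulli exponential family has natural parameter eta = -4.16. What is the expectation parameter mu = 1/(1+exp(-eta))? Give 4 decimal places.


Dual coordinate (expectation parameter) for Bernoulli:
mu = 1/(1+exp(-eta)).
eta = -4.16.
exp(-eta) = exp(4.16) = 64.071523.
mu = 1/(1+64.071523) = 0.0154

0.0154


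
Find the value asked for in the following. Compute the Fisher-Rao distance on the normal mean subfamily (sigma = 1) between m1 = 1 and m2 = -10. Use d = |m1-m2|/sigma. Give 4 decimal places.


On the fixed-variance normal subfamily, geodesic distance = |m1-m2|/sigma.
|1 - -10| = 11.
sigma = 1.
d = 11/1 = 11.0000

11.0000


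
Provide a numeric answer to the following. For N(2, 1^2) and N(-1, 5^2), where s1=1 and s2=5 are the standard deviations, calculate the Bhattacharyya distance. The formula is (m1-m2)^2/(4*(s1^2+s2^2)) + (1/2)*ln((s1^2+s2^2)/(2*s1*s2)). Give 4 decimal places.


Bhattacharyya distance between two Gaussians:
DB = (m1-m2)^2/(4*(s1^2+s2^2)) + (1/2)*ln((s1^2+s2^2)/(2*s1*s2)).
(m1-m2)^2 = (3)^2 = 9.
s1^2+s2^2 = 1 + 25 = 26.
term1 = 9/104 = 0.086538.
term2 = 0.5*ln(26/10.0) = 0.477756.
DB = 0.086538 + 0.477756 = 0.5643

0.5643


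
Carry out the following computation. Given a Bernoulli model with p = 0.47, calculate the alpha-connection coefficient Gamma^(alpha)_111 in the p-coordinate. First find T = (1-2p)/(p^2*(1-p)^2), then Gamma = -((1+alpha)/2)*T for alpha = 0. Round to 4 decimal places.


Skewness (Amari-Chentsov) tensor: T = (1-2p)/(p^2*(1-p)^2).
p = 0.47, 1-2p = 0.06, p^2 = 0.2209, (1-p)^2 = 0.2809.
T = 0.06/(0.2209 * 0.2809) = 0.96695.
In the p-coordinate, Gamma^(alpha) = Gamma^(0) - (alpha/2)*T with Gamma^(0) = (1/2)*g'(p) = -T/2,
so Gamma^(alpha) = -((1+alpha)/2)*T.
alpha = 0, -(1+alpha)/2 = -0.5.
Gamma = -0.5 * 0.96695 = -0.4835

-0.4835


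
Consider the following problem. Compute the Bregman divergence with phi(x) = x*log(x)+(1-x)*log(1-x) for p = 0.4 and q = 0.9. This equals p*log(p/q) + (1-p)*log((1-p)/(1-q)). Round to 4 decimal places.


Bregman divergence with negative entropy generator:
D = p*log(p/q) + (1-p)*log((1-p)/(1-q)).
p = 0.4, q = 0.9.
p*log(p/q) = 0.4*log(0.4/0.9) = -0.324372.
(1-p)*log((1-p)/(1-q)) = 0.6*log(0.6/0.1) = 1.075056.
D = -0.324372 + 1.075056 = 0.7507

0.7507


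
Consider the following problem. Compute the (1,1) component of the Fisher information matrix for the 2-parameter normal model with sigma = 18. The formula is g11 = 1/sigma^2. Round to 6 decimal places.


For the 2-parameter normal family, the Fisher metric has:
  g11 = 1/sigma^2, g22 = 2/sigma^2.
sigma = 18, sigma^2 = 324.
g11 = 0.003086

0.003086


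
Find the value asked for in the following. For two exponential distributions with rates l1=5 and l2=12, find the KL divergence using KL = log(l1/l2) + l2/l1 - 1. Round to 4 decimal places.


KL divergence for exponential family:
KL = log(l1/l2) + l2/l1 - 1.
log(5/12) = -0.875469.
12/5 = 2.4.
KL = -0.875469 + 2.4 - 1 = 0.5245

0.5245


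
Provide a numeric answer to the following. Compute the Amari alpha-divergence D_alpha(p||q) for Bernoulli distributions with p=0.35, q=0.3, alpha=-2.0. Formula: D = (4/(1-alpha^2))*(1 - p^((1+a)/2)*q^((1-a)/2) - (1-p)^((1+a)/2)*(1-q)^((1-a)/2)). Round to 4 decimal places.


Amari alpha-divergence:
D = (4/(1-alpha^2))*(1 - p^((1+a)/2)*q^((1-a)/2) - (1-p)^((1+a)/2)*(1-q)^((1-a)/2)).
alpha = -2.0, p = 0.35, q = 0.3.
e1 = (1+alpha)/2 = -0.5, e2 = (1-alpha)/2 = 1.5.
t1 = p^e1 * q^e2 = 0.35^-0.5 * 0.3^1.5 = 0.277746.
t2 = (1-p)^e1 * (1-q)^e2 = 0.65^-0.5 * 0.7^1.5 = 0.726424.
4/(1-alpha^2) = -1.333333.
D = -1.333333*(1 - 0.277746 - 0.726424) = 0.0056

0.0056


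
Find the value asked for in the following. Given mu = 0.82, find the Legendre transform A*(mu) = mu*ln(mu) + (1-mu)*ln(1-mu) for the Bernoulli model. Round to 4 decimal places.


Legendre transform for Bernoulli:
A*(mu) = mu*log(mu) + (1-mu)*log(1-mu).
mu = 0.82, 1-mu = 0.18.
mu*log(mu) = 0.82*log(0.82) = -0.16273.
(1-mu)*log(1-mu) = 0.18*log(0.18) = -0.308664.
A* = -0.16273 + -0.308664 = -0.4714

-0.4714


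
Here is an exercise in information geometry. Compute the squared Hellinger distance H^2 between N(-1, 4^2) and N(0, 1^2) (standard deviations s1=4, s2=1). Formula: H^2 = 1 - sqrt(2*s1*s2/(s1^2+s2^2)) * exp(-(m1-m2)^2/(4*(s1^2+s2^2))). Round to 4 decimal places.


Squared Hellinger distance for Gaussians:
H^2 = 1 - sqrt(2*s1*s2/(s1^2+s2^2)) * exp(-(m1-m2)^2/(4*(s1^2+s2^2))).
s1^2 = 16, s2^2 = 1, s1^2+s2^2 = 17.
sqrt(2*4*1/(17)) = 0.685994.
(m1-m2)^2 = (-1)^2 = 1.
exp(-1/(4*17)) = exp(-0.014706) = 0.985402.
H^2 = 1 - 0.685994*0.985402 = 0.3240

0.3240


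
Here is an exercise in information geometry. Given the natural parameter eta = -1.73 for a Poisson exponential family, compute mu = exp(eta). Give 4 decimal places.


Expectation parameter for Poisson exponential family:
mu = exp(eta).
eta = -1.73.
mu = exp(-1.73) = 0.1773

0.1773


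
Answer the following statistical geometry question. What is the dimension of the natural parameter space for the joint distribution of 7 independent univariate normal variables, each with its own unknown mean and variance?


Exponential family dimension calculation:
Each univariate normal has two natural parameters (mu/sigma^2 and -1/(2 sigma^2)).
With 7 independent components, dim = 2 * 7 = 14.

14


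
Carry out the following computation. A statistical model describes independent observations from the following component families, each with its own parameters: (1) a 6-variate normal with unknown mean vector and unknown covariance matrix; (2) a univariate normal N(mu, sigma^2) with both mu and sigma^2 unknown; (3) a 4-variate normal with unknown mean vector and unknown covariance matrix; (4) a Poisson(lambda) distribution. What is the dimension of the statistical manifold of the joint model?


The dimension of a statistical manifold equals the number of free
(independent) real parameters of the model. For a product of independent
blocks the parameter counts add.
- 6-variate normal: 6 (mean) + 6*7/2 = 21 (symmetric covariance) = 27.
- normal (mu, sigma^2): 2.
- 4-variate normal: 4 (mean) + 4*5/2 = 10 (symmetric covariance) = 14.
- Poisson (lambda): 1.
Total = 27 + 2 + 14 + 1 = 44.
Dimension = 44

44


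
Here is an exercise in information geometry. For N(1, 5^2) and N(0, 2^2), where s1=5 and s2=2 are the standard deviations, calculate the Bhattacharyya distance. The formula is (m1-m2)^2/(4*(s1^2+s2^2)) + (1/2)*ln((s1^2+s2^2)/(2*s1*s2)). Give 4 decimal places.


Bhattacharyya distance between two Gaussians:
DB = (m1-m2)^2/(4*(s1^2+s2^2)) + (1/2)*ln((s1^2+s2^2)/(2*s1*s2)).
(m1-m2)^2 = (1)^2 = 1.
s1^2+s2^2 = 25 + 4 = 29.
term1 = 1/116 = 0.008621.
term2 = 0.5*ln(29/20.0) = 0.185782.
DB = 0.008621 + 0.185782 = 0.1944

0.1944


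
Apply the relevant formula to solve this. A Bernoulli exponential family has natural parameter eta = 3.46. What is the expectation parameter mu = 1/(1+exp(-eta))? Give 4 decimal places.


Dual coordinate (expectation parameter) for Bernoulli:
mu = 1/(1+exp(-eta)).
eta = 3.46.
exp(-eta) = exp(-3.46) = 0.03143.
mu = 1/(1+0.03143) = 0.9695

0.9695


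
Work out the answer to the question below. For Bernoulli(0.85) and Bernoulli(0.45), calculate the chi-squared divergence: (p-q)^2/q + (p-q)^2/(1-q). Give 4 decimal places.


Chi-squared divergence between Bernoulli distributions:
chi^2 = (p-q)^2/q + (p-q)^2/(1-q).
p = 0.85, q = 0.45, p-q = 0.4.
(p-q)^2 = 0.16.
term1 = 0.16/0.45 = 0.355556.
term2 = 0.16/0.55 = 0.290909.
chi^2 = 0.355556 + 0.290909 = 0.6465

0.6465


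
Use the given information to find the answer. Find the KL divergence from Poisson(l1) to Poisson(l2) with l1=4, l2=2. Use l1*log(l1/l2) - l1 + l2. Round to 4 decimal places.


KL divergence for Poisson:
KL = l1*log(l1/l2) - l1 + l2.
l1 = 4, l2 = 2.
log(4/2) = 0.693147.
l1*log(l1/l2) = 4 * 0.693147 = 2.772589.
KL = 2.772589 - 4 + 2 = 0.7726

0.7726


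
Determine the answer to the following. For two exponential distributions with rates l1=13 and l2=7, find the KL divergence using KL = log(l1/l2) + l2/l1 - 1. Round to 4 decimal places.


KL divergence for exponential family:
KL = log(l1/l2) + l2/l1 - 1.
log(13/7) = 0.619039.
7/13 = 0.538462.
KL = 0.619039 + 0.538462 - 1 = 0.1575

0.1575


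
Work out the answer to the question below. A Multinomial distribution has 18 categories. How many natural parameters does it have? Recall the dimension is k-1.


Exponential family dimension calculation:
For Multinomial with k=18 categories, dim = k-1 = 17.

17


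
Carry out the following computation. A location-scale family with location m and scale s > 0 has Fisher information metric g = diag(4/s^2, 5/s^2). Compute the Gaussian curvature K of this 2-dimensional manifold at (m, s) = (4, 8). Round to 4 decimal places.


The metric has the form g = (A dm^2 + B ds^2)/s^2 with A = 4, B = 5.
Substitute u = sqrt(A/B)*m: g = B*(du^2 + ds^2)/s^2, i.e. B times the
Poincare upper half-plane metric, which has constant Gaussian curvature -1.
Scaling a 2D metric by a constant c divides the Gaussian curvature by c,
so K = -1/B = -1/(5) = -0.2000 everywhere (the point (m, s) = (4, 8) is irrelevant:
the curvature is constant).
The requested Gaussian curvature is K = -0.2000.

-0.2000


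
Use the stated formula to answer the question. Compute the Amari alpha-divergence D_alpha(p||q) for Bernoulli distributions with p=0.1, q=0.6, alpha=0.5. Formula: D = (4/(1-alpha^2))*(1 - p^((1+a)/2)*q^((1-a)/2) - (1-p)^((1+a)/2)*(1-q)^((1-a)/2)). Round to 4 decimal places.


Amari alpha-divergence:
D = (4/(1-alpha^2))*(1 - p^((1+a)/2)*q^((1-a)/2) - (1-p)^((1+a)/2)*(1-q)^((1-a)/2)).
alpha = 0.5, p = 0.1, q = 0.6.
e1 = (1+alpha)/2 = 0.75, e2 = (1-alpha)/2 = 0.25.
t1 = p^e1 * q^e2 = 0.1^0.75 * 0.6^0.25 = 0.156508.
t2 = (1-p)^e1 * (1-q)^e2 = 0.9^0.75 * 0.4^0.25 = 0.734847.
4/(1-alpha^2) = 5.333333.
D = 5.333333*(1 - 0.156508 - 0.734847) = 0.5794

0.5794


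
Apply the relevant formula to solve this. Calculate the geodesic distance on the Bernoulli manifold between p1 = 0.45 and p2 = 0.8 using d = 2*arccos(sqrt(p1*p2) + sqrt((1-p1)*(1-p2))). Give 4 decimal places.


Geodesic distance on Bernoulli manifold:
d(p1,p2) = 2*arccos(sqrt(p1*p2) + sqrt((1-p1)*(1-p2))).
sqrt(p1*p2) = sqrt(0.45*0.8) = 0.6.
sqrt((1-p1)*(1-p2)) = sqrt(0.55*0.2) = 0.331662.
arg = 0.6 + 0.331662 = 0.931662.
d = 2*arccos(0.931662) = 0.7437

0.7437


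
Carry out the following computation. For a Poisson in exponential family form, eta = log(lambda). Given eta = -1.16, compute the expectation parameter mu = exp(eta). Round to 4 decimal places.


Expectation parameter for Poisson exponential family:
mu = exp(eta).
eta = -1.16.
mu = exp(-1.16) = 0.3135

0.3135


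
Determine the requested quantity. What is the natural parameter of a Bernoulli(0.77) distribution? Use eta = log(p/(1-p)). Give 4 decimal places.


Natural parameter for Bernoulli: eta = log(p/(1-p)).
p = 0.77, 1-p = 0.23.
p/(1-p) = 3.347826.
eta = log(3.347826) = 1.2083

1.2083


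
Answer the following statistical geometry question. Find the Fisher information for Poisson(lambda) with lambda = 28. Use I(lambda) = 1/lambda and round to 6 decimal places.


Fisher information for Poisson: I(lambda) = 1/lambda.
lambda = 28.
I(lambda) = 1/28 = 0.035714

0.035714


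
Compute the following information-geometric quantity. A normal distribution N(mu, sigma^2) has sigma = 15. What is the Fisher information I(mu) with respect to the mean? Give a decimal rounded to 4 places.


The Fisher information for the mean of a normal distribution is I(mu) = 1/sigma^2.
sigma = 15, so sigma^2 = 225.
I(mu) = 1/225 = 0.0044

0.0044


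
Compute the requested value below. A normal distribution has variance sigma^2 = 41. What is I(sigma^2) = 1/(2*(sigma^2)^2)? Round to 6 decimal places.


Fisher information for variance: I(sigma^2) = 1/(2*sigma^4).
sigma^2 = 41, so sigma^4 = 1681.
I = 1/(2*1681) = 1/3362 = 0.000297

0.000297


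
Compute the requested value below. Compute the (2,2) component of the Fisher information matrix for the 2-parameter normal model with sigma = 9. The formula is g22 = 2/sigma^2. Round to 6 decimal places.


For the 2-parameter normal family, the Fisher metric has:
  g11 = 1/sigma^2, g22 = 2/sigma^2.
sigma = 9, sigma^2 = 81.
g22 = 0.024691

0.024691


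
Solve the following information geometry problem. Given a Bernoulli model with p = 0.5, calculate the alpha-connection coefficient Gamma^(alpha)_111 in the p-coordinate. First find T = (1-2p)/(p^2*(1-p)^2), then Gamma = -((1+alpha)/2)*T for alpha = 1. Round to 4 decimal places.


Skewness (Amari-Chentsov) tensor: T = (1-2p)/(p^2*(1-p)^2).
p = 0.5, 1-2p = 0.0, p^2 = 0.25, (1-p)^2 = 0.25.
T = 0.0/(0.25 * 0.25) = 0.0.
In the p-coordinate, Gamma^(alpha) = Gamma^(0) - (alpha/2)*T with Gamma^(0) = (1/2)*g'(p) = -T/2,
so Gamma^(alpha) = -((1+alpha)/2)*T.
alpha = 1, -(1+alpha)/2 = -1.0.
Gamma = -1.0 * 0.0 = 0.0000

0.0000


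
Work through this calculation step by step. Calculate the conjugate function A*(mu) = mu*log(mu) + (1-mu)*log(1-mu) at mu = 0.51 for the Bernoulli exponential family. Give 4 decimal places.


Legendre transform for Bernoulli:
A*(mu) = mu*log(mu) + (1-mu)*log(1-mu).
mu = 0.51, 1-mu = 0.49.
mu*log(mu) = 0.51*log(0.51) = -0.343406.
(1-mu)*log(1-mu) = 0.49*log(0.49) = -0.349541.
A* = -0.343406 + -0.349541 = -0.6929

-0.6929


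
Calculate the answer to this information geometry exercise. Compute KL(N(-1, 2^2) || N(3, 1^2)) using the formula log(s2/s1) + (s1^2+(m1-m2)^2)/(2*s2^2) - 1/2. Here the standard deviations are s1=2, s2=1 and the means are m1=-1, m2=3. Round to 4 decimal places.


KL divergence between normal distributions:
KL = log(s2/s1) + (s1^2 + (m1-m2)^2)/(2*s2^2) - 1/2.
log(1/2) = -0.693147.
(2^2 + (-1-3)^2)/(2*1^2) = (4 + 16)/2 = 10.0.
KL = -0.693147 + 10.0 - 0.5 = 8.8069

8.8069


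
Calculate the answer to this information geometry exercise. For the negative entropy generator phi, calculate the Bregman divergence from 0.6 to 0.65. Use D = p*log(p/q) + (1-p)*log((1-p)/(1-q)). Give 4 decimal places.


Bregman divergence with negative entropy generator:
D = p*log(p/q) + (1-p)*log((1-p)/(1-q)).
p = 0.6, q = 0.65.
p*log(p/q) = 0.6*log(0.6/0.65) = -0.048026.
(1-p)*log((1-p)/(1-q)) = 0.4*log(0.4/0.35) = 0.053413.
D = -0.048026 + 0.053413 = 0.0054

0.0054


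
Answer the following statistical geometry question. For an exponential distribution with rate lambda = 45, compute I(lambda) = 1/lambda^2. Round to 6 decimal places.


Fisher information for exponential: I(lambda) = 1/lambda^2.
lambda = 45, lambda^2 = 2025.
I = 1/2025 = 0.000494

0.000494


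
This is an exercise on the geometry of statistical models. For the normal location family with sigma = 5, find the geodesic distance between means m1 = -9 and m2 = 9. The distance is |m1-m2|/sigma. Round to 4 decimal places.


On the fixed-variance normal subfamily, geodesic distance = |m1-m2|/sigma.
|-9 - 9| = 18.
sigma = 5.
d = 18/5 = 3.6000

3.6000


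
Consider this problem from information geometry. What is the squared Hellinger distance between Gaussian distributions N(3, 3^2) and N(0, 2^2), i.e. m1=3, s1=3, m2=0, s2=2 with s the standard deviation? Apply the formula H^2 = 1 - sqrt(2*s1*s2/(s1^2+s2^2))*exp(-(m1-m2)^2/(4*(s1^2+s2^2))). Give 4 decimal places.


Squared Hellinger distance for Gaussians:
H^2 = 1 - sqrt(2*s1*s2/(s1^2+s2^2)) * exp(-(m1-m2)^2/(4*(s1^2+s2^2))).
s1^2 = 9, s2^2 = 4, s1^2+s2^2 = 13.
sqrt(2*3*2/(13)) = 0.960769.
(m1-m2)^2 = (3)^2 = 9.
exp(-9/(4*13)) = exp(-0.173077) = 0.841073.
H^2 = 1 - 0.960769*0.841073 = 0.1919

0.1919


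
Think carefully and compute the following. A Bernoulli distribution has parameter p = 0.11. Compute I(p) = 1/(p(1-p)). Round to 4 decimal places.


For Bernoulli(p), Fisher information is I(p) = 1/(p*(1-p)).
p = 0.11, 1-p = 0.89.
p*(1-p) = 0.0979.
I(p) = 1/0.0979 = 10.2145

10.2145


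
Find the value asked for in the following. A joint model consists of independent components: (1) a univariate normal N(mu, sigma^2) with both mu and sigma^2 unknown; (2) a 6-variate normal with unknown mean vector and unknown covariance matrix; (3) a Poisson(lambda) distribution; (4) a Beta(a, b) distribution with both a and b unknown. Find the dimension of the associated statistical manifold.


The dimension of a statistical manifold equals the number of free
(independent) real parameters of the model. For a product of independent
blocks the parameter counts add.
- normal (mu, sigma^2): 2.
- 6-variate normal: 6 (mean) + 6*7/2 = 21 (symmetric covariance) = 27.
- Poisson (lambda): 1.
- Beta (a, b): 2.
Total = 2 + 27 + 1 + 2 = 32.
Dimension = 32

32


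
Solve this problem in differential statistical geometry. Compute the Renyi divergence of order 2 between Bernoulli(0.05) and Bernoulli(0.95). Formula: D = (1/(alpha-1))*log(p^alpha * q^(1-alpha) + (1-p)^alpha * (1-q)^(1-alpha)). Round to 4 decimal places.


Renyi divergence of order alpha between Bernoulli distributions:
D = (1/(alpha-1))*log(p^alpha * q^(1-alpha) + (1-p)^alpha * (1-q)^(1-alpha)).
alpha = 2, p = 0.05, q = 0.95.
p^alpha * q^(1-alpha) = 0.05^2 * 0.95^-1 = 0.002632.
(1-p)^alpha * (1-q)^(1-alpha) = 0.95^2 * 0.05^-1 = 18.05.
sum = 0.002632 + 18.05 = 18.052632.
D = (1/1)*log(18.052632) = 2.8933

2.8933


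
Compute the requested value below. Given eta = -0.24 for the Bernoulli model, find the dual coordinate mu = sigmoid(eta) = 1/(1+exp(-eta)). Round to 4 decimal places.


Dual coordinate (expectation parameter) for Bernoulli:
mu = 1/(1+exp(-eta)).
eta = -0.24.
exp(-eta) = exp(0.24) = 1.271249.
mu = 1/(1+1.271249) = 0.4403

0.4403


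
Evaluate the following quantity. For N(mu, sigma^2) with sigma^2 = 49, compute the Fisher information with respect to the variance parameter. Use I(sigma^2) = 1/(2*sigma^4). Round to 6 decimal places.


Fisher information for variance: I(sigma^2) = 1/(2*sigma^4).
sigma^2 = 49, so sigma^4 = 2401.
I = 1/(2*2401) = 1/4802 = 0.000208

0.000208


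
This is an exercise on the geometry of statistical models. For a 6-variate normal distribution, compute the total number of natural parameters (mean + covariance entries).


Exponential family dimension calculation:
For 6-dim MVN: mean has 6 params, covariance has 6*7/2 = 21 unique entries.
Total dim = 6 + 21 = 27.

27


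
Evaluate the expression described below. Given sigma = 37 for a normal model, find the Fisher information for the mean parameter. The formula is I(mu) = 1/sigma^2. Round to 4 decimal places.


The Fisher information for the mean of a normal distribution is I(mu) = 1/sigma^2.
sigma = 37, so sigma^2 = 1369.
I(mu) = 1/1369 = 0.0007

0.0007


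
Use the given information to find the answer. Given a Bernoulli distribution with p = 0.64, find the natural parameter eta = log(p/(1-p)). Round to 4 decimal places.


Natural parameter for Bernoulli: eta = log(p/(1-p)).
p = 0.64, 1-p = 0.36.
p/(1-p) = 1.777778.
eta = log(1.777778) = 0.5754

0.5754


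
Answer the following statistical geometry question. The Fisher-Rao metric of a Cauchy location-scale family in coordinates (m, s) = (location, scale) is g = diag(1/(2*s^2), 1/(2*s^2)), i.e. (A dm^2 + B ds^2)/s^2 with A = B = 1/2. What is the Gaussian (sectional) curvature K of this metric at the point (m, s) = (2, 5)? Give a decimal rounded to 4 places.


The metric has the form g = (A dm^2 + B ds^2)/s^2 with A = 1/2, B = 1/2.
Substitute u = sqrt(A/B)*m: g = B*(du^2 + ds^2)/s^2, i.e. B times the
Poincare upper half-plane metric, which has constant Gaussian curvature -1.
Scaling a 2D metric by a constant c divides the Gaussian curvature by c,
so K = -1/B = -1/(1/2) = -2.0000 everywhere (the point (m, s) = (2, 5) is irrelevant:
the curvature is constant).
The requested Gaussian curvature is K = -2.0000.

-2.0000


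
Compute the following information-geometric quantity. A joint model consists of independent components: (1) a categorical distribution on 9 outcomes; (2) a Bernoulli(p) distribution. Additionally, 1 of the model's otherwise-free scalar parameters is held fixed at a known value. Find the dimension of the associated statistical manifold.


The dimension of a statistical manifold equals the number of free
(independent) real parameters of the model. For a product of independent
blocks the parameter counts add.
- categorical on 9 outcomes (probabilities sum to 1): 9-1 = 8.
- Bernoulli (p): 1.
Total = 8 + 1 = 9.
1 parameter(s) fixed at known values: 9 - 1 = 8.
Dimension = 8

8


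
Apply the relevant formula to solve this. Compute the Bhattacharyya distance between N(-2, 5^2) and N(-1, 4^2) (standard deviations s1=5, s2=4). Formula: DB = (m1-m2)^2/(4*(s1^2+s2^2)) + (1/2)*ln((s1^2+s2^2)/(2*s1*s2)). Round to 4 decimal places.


Bhattacharyya distance between two Gaussians:
DB = (m1-m2)^2/(4*(s1^2+s2^2)) + (1/2)*ln((s1^2+s2^2)/(2*s1*s2)).
(m1-m2)^2 = (-1)^2 = 1.
s1^2+s2^2 = 25 + 16 = 41.
term1 = 1/164 = 0.006098.
term2 = 0.5*ln(41/40.0) = 0.012346.
DB = 0.006098 + 0.012346 = 0.0184

0.0184


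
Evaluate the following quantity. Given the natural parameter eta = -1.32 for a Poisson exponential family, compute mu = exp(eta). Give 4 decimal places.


Expectation parameter for Poisson exponential family:
mu = exp(eta).
eta = -1.32.
mu = exp(-1.32) = 0.2671

0.2671


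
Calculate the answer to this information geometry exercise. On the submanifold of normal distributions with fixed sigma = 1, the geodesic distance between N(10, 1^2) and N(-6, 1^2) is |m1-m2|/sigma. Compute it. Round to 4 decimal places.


On the fixed-variance normal subfamily, geodesic distance = |m1-m2|/sigma.
|10 - -6| = 16.
sigma = 1.
d = 16/1 = 16.0000

16.0000


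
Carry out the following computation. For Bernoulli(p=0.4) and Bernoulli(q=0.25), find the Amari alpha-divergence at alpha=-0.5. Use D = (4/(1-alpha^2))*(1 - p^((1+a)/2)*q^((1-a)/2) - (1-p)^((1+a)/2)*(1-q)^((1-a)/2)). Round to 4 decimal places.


Amari alpha-divergence:
D = (4/(1-alpha^2))*(1 - p^((1+a)/2)*q^((1-a)/2) - (1-p)^((1+a)/2)*(1-q)^((1-a)/2)).
alpha = -0.5, p = 0.4, q = 0.25.
e1 = (1+alpha)/2 = 0.25, e2 = (1-alpha)/2 = 0.75.
t1 = p^e1 * q^e2 = 0.4^0.25 * 0.25^0.75 = 0.281171.
t2 = (1-p)^e1 * (1-q)^e2 = 0.6^0.25 * 0.75^0.75 = 0.709306.
4/(1-alpha^2) = 5.333333.
D = 5.333333*(1 - 0.281171 - 0.709306) = 0.0508

0.0508


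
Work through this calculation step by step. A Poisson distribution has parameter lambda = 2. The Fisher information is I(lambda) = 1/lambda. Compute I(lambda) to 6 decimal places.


Fisher information for Poisson: I(lambda) = 1/lambda.
lambda = 2.
I(lambda) = 1/2 = 0.500000

0.500000


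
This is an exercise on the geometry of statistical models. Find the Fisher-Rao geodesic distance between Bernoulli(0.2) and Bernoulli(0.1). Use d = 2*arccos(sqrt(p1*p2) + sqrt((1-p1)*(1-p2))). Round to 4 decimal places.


Geodesic distance on Bernoulli manifold:
d(p1,p2) = 2*arccos(sqrt(p1*p2) + sqrt((1-p1)*(1-p2))).
sqrt(p1*p2) = sqrt(0.2*0.1) = 0.141421.
sqrt((1-p1)*(1-p2)) = sqrt(0.8*0.9) = 0.848528.
arg = 0.141421 + 0.848528 = 0.989949.
d = 2*arccos(0.989949) = 0.2838

0.2838


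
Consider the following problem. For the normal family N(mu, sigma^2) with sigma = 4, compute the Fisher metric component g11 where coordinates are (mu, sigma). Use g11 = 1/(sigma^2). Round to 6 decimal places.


For the 2-parameter normal family, the Fisher metric has:
  g11 = 1/sigma^2, g22 = 2/sigma^2.
sigma = 4, sigma^2 = 16.
g11 = 0.062500

0.062500


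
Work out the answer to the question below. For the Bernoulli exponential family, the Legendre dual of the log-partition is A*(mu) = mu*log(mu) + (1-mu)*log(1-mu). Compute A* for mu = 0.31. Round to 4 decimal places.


Legendre transform for Bernoulli:
A*(mu) = mu*log(mu) + (1-mu)*log(1-mu).
mu = 0.31, 1-mu = 0.69.
mu*log(mu) = 0.31*log(0.31) = -0.363067.
(1-mu)*log(1-mu) = 0.69*log(0.69) = -0.256034.
A* = -0.363067 + -0.256034 = -0.6191

-0.6191


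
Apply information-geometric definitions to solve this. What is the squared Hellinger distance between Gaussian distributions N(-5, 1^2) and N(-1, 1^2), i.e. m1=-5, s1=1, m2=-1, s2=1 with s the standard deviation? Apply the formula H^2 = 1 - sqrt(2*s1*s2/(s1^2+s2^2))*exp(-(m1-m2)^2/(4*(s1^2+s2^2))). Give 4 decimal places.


Squared Hellinger distance for Gaussians:
H^2 = 1 - sqrt(2*s1*s2/(s1^2+s2^2)) * exp(-(m1-m2)^2/(4*(s1^2+s2^2))).
s1^2 = 1, s2^2 = 1, s1^2+s2^2 = 2.
sqrt(2*1*1/(2)) = 1.0.
(m1-m2)^2 = (-4)^2 = 16.
exp(-16/(4*2)) = exp(-2.0) = 0.135335.
H^2 = 1 - 1.0*0.135335 = 0.8647

0.8647


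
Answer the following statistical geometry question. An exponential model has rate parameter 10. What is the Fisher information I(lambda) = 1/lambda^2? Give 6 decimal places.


Fisher information for exponential: I(lambda) = 1/lambda^2.
lambda = 10, lambda^2 = 100.
I = 1/100 = 0.010000

0.010000


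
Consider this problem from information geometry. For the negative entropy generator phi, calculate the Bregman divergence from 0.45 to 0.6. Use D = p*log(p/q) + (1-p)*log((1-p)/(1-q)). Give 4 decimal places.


Bregman divergence with negative entropy generator:
D = p*log(p/q) + (1-p)*log((1-p)/(1-q)).
p = 0.45, q = 0.6.
p*log(p/q) = 0.45*log(0.45/0.6) = -0.129457.
(1-p)*log((1-p)/(1-q)) = 0.55*log(0.55/0.4) = 0.17515.
D = -0.129457 + 0.17515 = 0.0457

0.0457


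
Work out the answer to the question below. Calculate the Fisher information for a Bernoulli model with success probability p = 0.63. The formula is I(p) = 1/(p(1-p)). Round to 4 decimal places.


For Bernoulli(p), Fisher information is I(p) = 1/(p*(1-p)).
p = 0.63, 1-p = 0.37.
p*(1-p) = 0.2331.
I(p) = 1/0.2331 = 4.2900

4.2900


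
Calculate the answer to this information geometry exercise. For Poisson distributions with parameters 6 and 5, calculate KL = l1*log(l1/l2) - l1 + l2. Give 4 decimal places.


KL divergence for Poisson:
KL = l1*log(l1/l2) - l1 + l2.
l1 = 6, l2 = 5.
log(6/5) = 0.182322.
l1*log(l1/l2) = 6 * 0.182322 = 1.093929.
KL = 1.093929 - 6 + 5 = 0.0939

0.0939


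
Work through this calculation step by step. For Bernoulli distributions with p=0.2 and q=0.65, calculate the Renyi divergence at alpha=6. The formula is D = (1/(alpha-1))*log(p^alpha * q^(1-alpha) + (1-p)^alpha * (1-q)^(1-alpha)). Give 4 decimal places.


Renyi divergence of order alpha between Bernoulli distributions:
D = (1/(alpha-1))*log(p^alpha * q^(1-alpha) + (1-p)^alpha * (1-q)^(1-alpha)).
alpha = 6, p = 0.2, q = 0.65.
p^alpha * q^(1-alpha) = 0.2^6 * 0.65^-5 = 0.000552.
(1-p)^alpha * (1-q)^(1-alpha) = 0.8^6 * 0.35^-5 = 49.911394.
sum = 0.000552 + 49.911394 = 49.911946.
D = (1/5)*log(49.911946) = 0.7821

0.7821


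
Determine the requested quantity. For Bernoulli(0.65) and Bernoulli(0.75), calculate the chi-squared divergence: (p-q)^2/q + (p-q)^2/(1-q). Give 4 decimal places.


Chi-squared divergence between Bernoulli distributions:
chi^2 = (p-q)^2/q + (p-q)^2/(1-q).
p = 0.65, q = 0.75, p-q = -0.1.
(p-q)^2 = 0.01.
term1 = 0.01/0.75 = 0.013333.
term2 = 0.01/0.25 = 0.04.
chi^2 = 0.013333 + 0.04 = 0.0533

0.0533


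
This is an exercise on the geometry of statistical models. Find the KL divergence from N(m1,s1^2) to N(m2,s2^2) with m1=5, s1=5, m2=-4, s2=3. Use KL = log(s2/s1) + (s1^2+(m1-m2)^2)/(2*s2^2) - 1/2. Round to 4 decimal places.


KL divergence between normal distributions:
KL = log(s2/s1) + (s1^2 + (m1-m2)^2)/(2*s2^2) - 1/2.
log(3/5) = -0.510826.
(5^2 + (5--4)^2)/(2*3^2) = (25 + 81)/18 = 5.888889.
KL = -0.510826 + 5.888889 - 0.5 = 4.8781

4.8781


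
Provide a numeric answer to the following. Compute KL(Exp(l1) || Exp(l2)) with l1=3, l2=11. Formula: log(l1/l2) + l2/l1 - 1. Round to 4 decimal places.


KL divergence for exponential family:
KL = log(l1/l2) + l2/l1 - 1.
log(3/11) = -1.299283.
11/3 = 3.666667.
KL = -1.299283 + 3.666667 - 1 = 1.3674

1.3674


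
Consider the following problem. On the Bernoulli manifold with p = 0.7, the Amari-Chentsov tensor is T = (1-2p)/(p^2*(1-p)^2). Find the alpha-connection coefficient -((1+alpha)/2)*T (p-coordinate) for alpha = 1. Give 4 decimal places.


Skewness (Amari-Chentsov) tensor: T = (1-2p)/(p^2*(1-p)^2).
p = 0.7, 1-2p = -0.4, p^2 = 0.49, (1-p)^2 = 0.09.
T = -0.4/(0.49 * 0.09) = -9.070295.
In the p-coordinate, Gamma^(alpha) = Gamma^(0) - (alpha/2)*T with Gamma^(0) = (1/2)*g'(p) = -T/2,
so Gamma^(alpha) = -((1+alpha)/2)*T.
alpha = 1, -(1+alpha)/2 = -1.0.
Gamma = -1.0 * -9.070295 = 9.0703

9.0703


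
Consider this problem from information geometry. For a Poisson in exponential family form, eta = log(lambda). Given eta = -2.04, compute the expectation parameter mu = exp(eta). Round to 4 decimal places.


Expectation parameter for Poisson exponential family:
mu = exp(eta).
eta = -2.04.
mu = exp(-2.04) = 0.1300

0.1300


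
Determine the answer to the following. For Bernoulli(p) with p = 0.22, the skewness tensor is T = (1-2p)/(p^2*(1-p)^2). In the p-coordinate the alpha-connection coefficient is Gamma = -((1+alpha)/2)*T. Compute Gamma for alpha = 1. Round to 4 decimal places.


Skewness (Amari-Chentsov) tensor: T = (1-2p)/(p^2*(1-p)^2).
p = 0.22, 1-2p = 0.56, p^2 = 0.0484, (1-p)^2 = 0.6084.
T = 0.56/(0.0484 * 0.6084) = 19.017502.
In the p-coordinate, Gamma^(alpha) = Gamma^(0) - (alpha/2)*T with Gamma^(0) = (1/2)*g'(p) = -T/2,
so Gamma^(alpha) = -((1+alpha)/2)*T.
alpha = 1, -(1+alpha)/2 = -1.0.
Gamma = -1.0 * 19.017502 = -19.0175

-19.0175


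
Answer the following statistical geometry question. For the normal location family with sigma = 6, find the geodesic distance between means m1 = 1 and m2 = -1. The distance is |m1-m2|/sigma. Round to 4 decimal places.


On the fixed-variance normal subfamily, geodesic distance = |m1-m2|/sigma.
|1 - -1| = 2.
sigma = 6.
d = 2/6 = 0.3333

0.3333


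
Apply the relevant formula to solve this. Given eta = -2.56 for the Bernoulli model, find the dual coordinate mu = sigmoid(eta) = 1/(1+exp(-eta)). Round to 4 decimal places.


Dual coordinate (expectation parameter) for Bernoulli:
mu = 1/(1+exp(-eta)).
eta = -2.56.
exp(-eta) = exp(2.56) = 12.935817.
mu = 1/(1+12.935817) = 0.0718

0.0718


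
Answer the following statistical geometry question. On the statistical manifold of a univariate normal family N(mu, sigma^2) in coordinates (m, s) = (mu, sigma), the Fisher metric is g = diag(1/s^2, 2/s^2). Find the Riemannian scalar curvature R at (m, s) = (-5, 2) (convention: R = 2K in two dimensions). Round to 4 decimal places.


The metric has the form g = (A dm^2 + B ds^2)/s^2 with A = 1, B = 2.
Substitute u = sqrt(A/B)*m: g = B*(du^2 + ds^2)/s^2, i.e. B times the
Poincare upper half-plane metric, which has constant Gaussian curvature -1.
Scaling a 2D metric by a constant c divides the Gaussian curvature by c,
so K = -1/B = -1/(2) = -0.5000 everywhere (the point (m, s) = (-5, 2) is irrelevant:
the curvature is constant).
Scalar curvature in dimension 2: R = 2K = -2/(2) = -1.0000.

-1.0000


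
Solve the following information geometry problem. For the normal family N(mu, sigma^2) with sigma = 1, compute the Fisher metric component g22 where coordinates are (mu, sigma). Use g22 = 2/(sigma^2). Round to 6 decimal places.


For the 2-parameter normal family, the Fisher metric has:
  g11 = 1/sigma^2, g22 = 2/sigma^2.
sigma = 1, sigma^2 = 1.
g22 = 2.000000

2.000000


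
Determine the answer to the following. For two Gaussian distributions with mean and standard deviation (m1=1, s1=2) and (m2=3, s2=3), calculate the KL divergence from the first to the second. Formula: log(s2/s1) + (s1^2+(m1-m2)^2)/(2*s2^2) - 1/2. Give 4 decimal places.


KL divergence between normal distributions:
KL = log(s2/s1) + (s1^2 + (m1-m2)^2)/(2*s2^2) - 1/2.
log(3/2) = 0.405465.
(2^2 + (1-3)^2)/(2*3^2) = (4 + 4)/18 = 0.444444.
KL = 0.405465 + 0.444444 - 0.5 = 0.3499

0.3499


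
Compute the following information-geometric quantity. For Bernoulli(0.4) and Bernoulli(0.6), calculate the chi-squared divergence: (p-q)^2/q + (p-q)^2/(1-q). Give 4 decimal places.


Chi-squared divergence between Bernoulli distributions:
chi^2 = (p-q)^2/q + (p-q)^2/(1-q).
p = 0.4, q = 0.6, p-q = -0.2.
(p-q)^2 = 0.04.
term1 = 0.04/0.6 = 0.066667.
term2 = 0.04/0.4 = 0.1.
chi^2 = 0.066667 + 0.1 = 0.1667

0.1667


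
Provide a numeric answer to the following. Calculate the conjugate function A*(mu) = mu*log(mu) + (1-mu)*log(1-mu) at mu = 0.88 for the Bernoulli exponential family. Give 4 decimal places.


Legendre transform for Bernoulli:
A*(mu) = mu*log(mu) + (1-mu)*log(1-mu).
mu = 0.88, 1-mu = 0.12.
mu*log(mu) = 0.88*log(0.88) = -0.112493.
(1-mu)*log(1-mu) = 0.12*log(0.12) = -0.254432.
A* = -0.112493 + -0.254432 = -0.3669

-0.3669


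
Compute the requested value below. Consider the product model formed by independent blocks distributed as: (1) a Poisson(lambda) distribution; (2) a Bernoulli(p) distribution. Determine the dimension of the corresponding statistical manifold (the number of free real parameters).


The dimension of a statistical manifold equals the number of free
(independent) real parameters of the model. For a product of independent
blocks the parameter counts add.
- Poisson (lambda): 1.
- Bernoulli (p): 1.
Total = 1 + 1 = 2.
Dimension = 2

2


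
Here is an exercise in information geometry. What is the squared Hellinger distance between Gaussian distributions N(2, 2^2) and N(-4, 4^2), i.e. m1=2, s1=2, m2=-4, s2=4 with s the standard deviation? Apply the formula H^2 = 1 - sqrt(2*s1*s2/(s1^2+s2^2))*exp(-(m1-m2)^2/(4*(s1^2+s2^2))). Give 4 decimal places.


Squared Hellinger distance for Gaussians:
H^2 = 1 - sqrt(2*s1*s2/(s1^2+s2^2)) * exp(-(m1-m2)^2/(4*(s1^2+s2^2))).
s1^2 = 4, s2^2 = 16, s1^2+s2^2 = 20.
sqrt(2*2*4/(20)) = 0.894427.
(m1-m2)^2 = (6)^2 = 36.
exp(-36/(4*20)) = exp(-0.45) = 0.637628.
H^2 = 1 - 0.894427*0.637628 = 0.4297

0.4297


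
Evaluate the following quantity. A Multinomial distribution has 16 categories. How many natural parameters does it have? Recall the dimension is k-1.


Exponential family dimension calculation:
For Multinomial with k=16 categories, dim = k-1 = 15.

15


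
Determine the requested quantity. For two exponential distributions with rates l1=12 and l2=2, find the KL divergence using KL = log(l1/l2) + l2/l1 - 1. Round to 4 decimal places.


KL divergence for exponential family:
KL = log(l1/l2) + l2/l1 - 1.
log(12/2) = 1.791759.
2/12 = 0.166667.
KL = 1.791759 + 0.166667 - 1 = 0.9584

0.9584


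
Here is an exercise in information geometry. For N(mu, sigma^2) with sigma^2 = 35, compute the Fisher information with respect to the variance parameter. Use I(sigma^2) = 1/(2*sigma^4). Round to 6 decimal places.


Fisher information for variance: I(sigma^2) = 1/(2*sigma^4).
sigma^2 = 35, so sigma^4 = 1225.
I = 1/(2*1225) = 1/2450 = 0.000408

0.000408


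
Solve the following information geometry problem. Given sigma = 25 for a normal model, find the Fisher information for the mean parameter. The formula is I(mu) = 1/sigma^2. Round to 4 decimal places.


The Fisher information for the mean of a normal distribution is I(mu) = 1/sigma^2.
sigma = 25, so sigma^2 = 625.
I(mu) = 1/625 = 0.0016

0.0016


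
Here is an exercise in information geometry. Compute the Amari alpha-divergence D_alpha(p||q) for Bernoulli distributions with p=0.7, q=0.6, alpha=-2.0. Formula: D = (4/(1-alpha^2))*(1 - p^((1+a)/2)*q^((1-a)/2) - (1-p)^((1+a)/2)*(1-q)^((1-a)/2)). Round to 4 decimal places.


Amari alpha-divergence:
D = (4/(1-alpha^2))*(1 - p^((1+a)/2)*q^((1-a)/2) - (1-p)^((1+a)/2)*(1-q)^((1-a)/2)).
alpha = -2.0, p = 0.7, q = 0.6.
e1 = (1+alpha)/2 = -0.5, e2 = (1-alpha)/2 = 1.5.
t1 = p^e1 * q^e2 = 0.7^-0.5 * 0.6^1.5 = 0.555492.
t2 = (1-p)^e1 * (1-q)^e2 = 0.3^-0.5 * 0.4^1.5 = 0.46188.
4/(1-alpha^2) = -1.333333.
D = -1.333333*(1 - 0.555492 - 0.46188) = 0.0232

0.0232


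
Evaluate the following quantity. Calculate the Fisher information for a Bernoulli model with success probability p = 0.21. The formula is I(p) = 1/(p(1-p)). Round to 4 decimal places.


For Bernoulli(p), Fisher information is I(p) = 1/(p*(1-p)).
p = 0.21, 1-p = 0.79.
p*(1-p) = 0.1659.
I(p) = 1/0.1659 = 6.0277

6.0277


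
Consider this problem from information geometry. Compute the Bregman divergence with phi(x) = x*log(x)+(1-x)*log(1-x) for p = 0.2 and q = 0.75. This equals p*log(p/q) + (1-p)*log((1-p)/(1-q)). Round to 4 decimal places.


Bregman divergence with negative entropy generator:
D = p*log(p/q) + (1-p)*log((1-p)/(1-q)).
p = 0.2, q = 0.75.
p*log(p/q) = 0.2*log(0.2/0.75) = -0.264351.
(1-p)*log((1-p)/(1-q)) = 0.8*log(0.8/0.25) = 0.930521.
D = -0.264351 + 0.930521 = 0.6662

0.6662


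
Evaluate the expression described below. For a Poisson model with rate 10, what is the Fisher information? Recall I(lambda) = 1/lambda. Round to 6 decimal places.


Fisher information for Poisson: I(lambda) = 1/lambda.
lambda = 10.
I(lambda) = 1/10 = 0.100000

0.100000


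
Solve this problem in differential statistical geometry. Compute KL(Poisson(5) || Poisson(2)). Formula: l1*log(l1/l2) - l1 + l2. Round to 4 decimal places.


KL divergence for Poisson:
KL = l1*log(l1/l2) - l1 + l2.
l1 = 5, l2 = 2.
log(5/2) = 0.916291.
l1*log(l1/l2) = 5 * 0.916291 = 4.581454.
KL = 4.581454 - 5 + 2 = 1.5815

1.5815


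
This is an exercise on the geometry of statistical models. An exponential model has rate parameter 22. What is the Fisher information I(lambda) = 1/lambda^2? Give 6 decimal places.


Fisher information for exponential: I(lambda) = 1/lambda^2.
lambda = 22, lambda^2 = 484.
I = 1/484 = 0.002066

0.002066
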